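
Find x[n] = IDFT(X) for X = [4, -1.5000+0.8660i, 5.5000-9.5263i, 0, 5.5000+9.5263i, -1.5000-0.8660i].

x[n] = (1/6) Σ(k=0 to 5) X[k] · e^(2πikn/6)

Computing each x[n]:
x[0] = 2
x[1] = 2
x[2] = -3
x[3] = 3
x[4] = 3
x[5] = -3

x = [2, 2, -3, 3, 3, -3]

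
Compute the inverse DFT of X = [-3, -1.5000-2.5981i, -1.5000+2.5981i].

x[n] = (1/3) Σ(k=0 to 2) X[k] · e^(2πikn/3)

Computing each x[n]:
x[0] = -2
x[1] = 1
x[2] = -2

x = [-2, 1, -2]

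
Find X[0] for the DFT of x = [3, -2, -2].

X[0] = Σ(n=0 to 2) x[n] · ω_3^0 = Σ x[n]
= (3) + (-2) + (-2)

X[0] = -1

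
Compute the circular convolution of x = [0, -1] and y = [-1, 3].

(x ⊛ y)[n] = Σ(m=0 to 1) x[m] · y[(n-m) mod 2]

Computing each output sample:
(x ⊛ y)[0] = -3
(x ⊛ y)[1] = 1

x ⊛ y = [-3, 1]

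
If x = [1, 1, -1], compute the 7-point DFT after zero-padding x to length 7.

Original 3-point DFT: [1, 1.0000-1.7321i, 1.0000+1.7321i]
Zero-padded 7-point DFT provides frequency interpolation.

DFT_7([x, 0, ...]) = [1, 1.8460+0.1931i, 1.6784-1.4088i, -0.5245-1.2157i, -0.5245+1.2157i, 1.6784+1.4088i, 1.8460-0.1931i]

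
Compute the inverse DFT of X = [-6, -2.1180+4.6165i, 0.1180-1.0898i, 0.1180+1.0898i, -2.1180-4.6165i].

x[n] = (1/5) Σ(k=0 to 4) X[k] · e^(2πikn/5)

Computing each x[n]:
x[0] = -2
x[1] = -3
x[2] = -2
x[3] = 1
x[4] = 0

x = [-2, -3, -2, 1, 0]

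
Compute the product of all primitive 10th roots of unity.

The primitive 10th roots of unity are ω_10^k for k coprime to 10: k ∈ {1, 3, 7, 9}
Their product equals the constant term of the cyclotomic polynomial Φ_10(x) up to sign.
For n ≥ 3, the product of all primitive nth roots of unity is 1. (For n=1 it is 1; for n=2 it is -1.)

1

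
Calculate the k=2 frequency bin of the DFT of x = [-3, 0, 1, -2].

X[2] = Σ(n=0 to 3) x[n] · ω_4^(2n) where ω_4 = e^(-2πi/4)
= (-3)·ω_4^0 + (0)·ω_4^2 + (1)·ω_4^4 + (-2)·ω_4^6

X[2] = 0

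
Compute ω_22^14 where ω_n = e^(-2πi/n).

ω_22^14 = e^(-2πi·14/22)
= cos(-2π·14/22) + i·sin(-2π·14/22)
= cos(-28π/22) + i·sin(-28π/22)

ω_22^14 = cos(-28π/22) + i·sin(-28π/22) = -0.6549+0.7557i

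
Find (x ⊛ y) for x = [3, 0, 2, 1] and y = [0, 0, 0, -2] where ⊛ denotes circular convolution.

(x ⊛ y)[n] = Σ(m=0 to 3) x[m] · y[(n-m) mod 4]

Computing each output sample:
(x ⊛ y)[0] = 0
(x ⊛ y)[1] = -4
(x ⊛ y)[2] = -2
(x ⊛ y)[3] = -6

x ⊛ y = [0, -4, -2, -6]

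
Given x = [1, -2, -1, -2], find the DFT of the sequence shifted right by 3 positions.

Time shift by 3: X_shifted[k] = ω_4^(3k) · X[k]
Shifted x = [-2, -1, -2, 1]

DFT(x[n-3]) = [-4, 2i, -4, -2i]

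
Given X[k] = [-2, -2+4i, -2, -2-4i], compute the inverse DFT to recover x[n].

x[n] = (1/4) Σ(k=0 to 3) X[k] · e^(2πikn/4)

Computing each x[n]:
x[0] = -2
x[1] = -2
x[2] = 0
x[3] = 2

x = [-2, -2, 0, 2]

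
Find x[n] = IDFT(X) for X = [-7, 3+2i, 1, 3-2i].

x[n] = (1/4) Σ(k=0 to 3) X[k] · e^(2πikn/4)

Computing each x[n]:
x[0] = 0
x[1] = -3
x[2] = -3
x[3] = -1

x = [0, -3, -3, -1]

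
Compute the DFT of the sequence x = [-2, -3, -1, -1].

X[k] = Σ(n=0 to 3) x[n] · ω_4^(nk)
where ω_4 = e^(-2πi/4)

Computing each X[k]:
X[0] = -7
X[1] = -1+2i
X[2] = 1
X[3] = -1-2i

X = [-7, -1+2i, 1, -1-2i]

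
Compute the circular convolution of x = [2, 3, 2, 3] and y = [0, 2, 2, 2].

(x ⊛ y)[n] = Σ(m=0 to 3) x[m] · y[(n-m) mod 4]

Computing each output sample:
(x ⊛ y)[0] = 16
(x ⊛ y)[1] = 14
(x ⊛ y)[2] = 16
(x ⊛ y)[3] = 14

x ⊛ y = [16, 14, 16, 14]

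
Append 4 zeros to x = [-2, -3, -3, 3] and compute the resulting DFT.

Original 4-point DFT: [-5, 1+6i, -5, 1-6i]
Zero-padded 8-point DFT provides frequency interpolation.

DFT_8([x, 0, ...]) = [-5, -6.2426+3.0000i, 1+6i, 2.2426-3.0000i, -5, 2.2426+3.0000i, 1-6i, -6.2426-3.0000i]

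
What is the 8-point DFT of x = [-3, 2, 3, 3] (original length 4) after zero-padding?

Original 4-point DFT: [5, -6+1i, -5, -6-1i]
Zero-padded 8-point DFT provides frequency interpolation.

DFT_8([x, 0, ...]) = [5, -3.7071-6.5355i, -6+1i, -2.2929-0.5355i, -5, -2.2929+0.5355i, -6-1i, -3.7071+6.5355i]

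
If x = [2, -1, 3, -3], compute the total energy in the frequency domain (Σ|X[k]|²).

Parseval: Σ|x[n]|² = (1/N)Σ|X[k]|², so Σ|X[k]|² = N·Σ|x[n]|² = 4·23.0000

Σ|X[k]|² = N·Σ|x[n]|² = 4·23.0000 = 92.0000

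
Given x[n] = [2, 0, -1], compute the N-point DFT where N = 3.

X[k] = Σ(n=0 to 2) x[n] · ω_3^(nk)
where ω_3 = e^(-2πi/3)

Computing each X[k]:
X[0] = 1
X[1] = 2.5000-0.8660i
X[2] = 2.5000+0.8660i

X = [1, 2.5000-0.8660i, 2.5000+0.8660i]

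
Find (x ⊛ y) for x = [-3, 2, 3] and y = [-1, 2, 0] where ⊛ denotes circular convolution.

(x ⊛ y)[n] = Σ(m=0 to 2) x[m] · y[(n-m) mod 3]

Computing each output sample:
(x ⊛ y)[0] = 9
(x ⊛ y)[1] = -8
(x ⊛ y)[2] = 1

x ⊛ y = [9, -8, 1]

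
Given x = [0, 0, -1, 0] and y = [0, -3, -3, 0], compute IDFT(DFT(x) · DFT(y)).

(x ⊛ y)[n] = Σ(m=0 to 3) x[m] · y[(n-m) mod 4]

Computing each output sample:
(x ⊛ y)[0] = 3
(x ⊛ y)[1] = 0
(x ⊛ y)[2] = 0
(x ⊛ y)[3] = 3

x ⊛ y = [3, 0, 0, 3]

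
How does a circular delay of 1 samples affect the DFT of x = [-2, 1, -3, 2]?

Time shift by 1: X_shifted[k] = ω_4^(1k) · X[k]
Shifted x = [2, -2, 1, -3]

DFT(x[n-1]) = [-2, 1-1i, 8, 1+1i]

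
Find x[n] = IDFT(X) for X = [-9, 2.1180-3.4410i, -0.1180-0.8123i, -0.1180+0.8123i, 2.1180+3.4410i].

x[n] = (1/5) Σ(k=0 to 4) X[k] · e^(2πikn/5)

Computing each x[n]:
x[0] = -1
x[1] = 0
x[2] = -2
x[3] = -3
x[4] = -3

x = [-1, 0, -2, -3, -3]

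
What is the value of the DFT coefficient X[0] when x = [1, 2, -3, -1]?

X[0] = Σ(n=0 to 3) x[n] · ω_4^0 = Σ x[n]
= (1) + (2) + (-3) + (-1)

X[0] = -1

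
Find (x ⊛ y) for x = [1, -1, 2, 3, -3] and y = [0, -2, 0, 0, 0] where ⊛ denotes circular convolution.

(x ⊛ y)[n] = Σ(m=0 to 4) x[m] · y[(n-m) mod 5]

Computing each output sample:
(x ⊛ y)[0] = 6
(x ⊛ y)[1] = -2
(x ⊛ y)[2] = 2
(x ⊛ y)[3] = -4
(x ⊛ y)[4] = -6

x ⊛ y = [6, -2, 2, -4, -6]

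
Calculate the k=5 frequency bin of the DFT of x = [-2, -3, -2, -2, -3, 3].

X[5] = Σ(n=0 to 5) x[n] · ω_6^(5n) where ω_6 = e^(-2πi/6)
= (-2)·ω_6^0 + (-3)·ω_6^5 + (-2)·ω_6^10 + (-2)·ω_6^15 + (-3)·ω_6^20 + (3)·ω_6^25

X[5] = 2.5000-4.3301i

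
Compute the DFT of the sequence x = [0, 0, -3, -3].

X[k] = Σ(n=0 to 3) x[n] · ω_4^(nk)
where ω_4 = e^(-2πi/4)

Computing each X[k]:
X[0] = -6
X[1] = 3-3i
X[2] = 0
X[3] = 3+3i

X = [-6, 3-3i, 0, 3+3i]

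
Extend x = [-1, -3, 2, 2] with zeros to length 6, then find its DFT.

Original 4-point DFT: [0, -3+5i, 2, -3-5i]
Zero-padded 6-point DFT provides frequency interpolation.

DFT_6([x, 0, ...]) = [0, -5.5000+0.8660i, 1.5000+4.3301i, 2, 1.5000-4.3301i, -5.5000-0.8660i]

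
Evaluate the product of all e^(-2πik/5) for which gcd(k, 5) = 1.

The primitive 5th roots of unity are ω_5^k for k coprime to 5: k ∈ {1, 2, 3, 4}
Their product equals the constant term of the cyclotomic polynomial Φ_5(x) up to sign.
For n ≥ 3, the product of all primitive nth roots of unity is 1. (For n=1 it is 1; for n=2 it is -1.)

1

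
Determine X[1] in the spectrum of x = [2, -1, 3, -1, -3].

X[1] = Σ(n=0 to 4) x[n] · ω_5^(1n) where ω_5 = e^(-2πi/5)
= (2)·ω_5^0 + (-1)·ω_5^1 + (3)·ω_5^2 + (-1)·ω_5^3 + (-3)·ω_5^4

X[1] = -0.8541-4.2533i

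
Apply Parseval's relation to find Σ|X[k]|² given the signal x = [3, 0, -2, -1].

Parseval: Σ|x[n]|² = (1/N)Σ|X[k]|², so Σ|X[k]|² = N·Σ|x[n]|² = 4·14.0000

Σ|X[k]|² = N·Σ|x[n]|² = 4·14.0000 = 56.0000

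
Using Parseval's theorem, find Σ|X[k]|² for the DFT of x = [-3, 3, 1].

Parseval: Σ|x[n]|² = (1/N)Σ|X[k]|², so Σ|X[k]|² = N·Σ|x[n]|² = 3·19.0000

Σ|X[k]|² = N·Σ|x[n]|² = 3·19.0000 = 57.0000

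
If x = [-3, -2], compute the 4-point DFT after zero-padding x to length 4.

Original 2-point DFT: [-5, -1]
Zero-padded 4-point DFT provides frequency interpolation.

DFT_4([x, 0, ...]) = [-5, -3+2i, -1, -3-2i]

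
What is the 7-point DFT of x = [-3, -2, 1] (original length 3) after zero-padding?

Original 3-point DFT: [-4, -2.5000+2.5981i, -2.5000-2.5981i]
Zero-padded 7-point DFT provides frequency interpolation.

DFT_7([x, 0, ...]) = [-4, -4.4695+0.5887i, -3.4559+2.3837i, -0.5746+1.6496i, -0.5746-1.6496i, -3.4559-2.3837i, -4.4695-0.5887i]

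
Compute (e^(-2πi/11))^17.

Since ω_11^11 = 1, powers reduce modulo 11.
17 mod 11 = 6
So ω_11^17 = ω_11^6 = e^(-2πi·6/11)

ω_11^17 = ω_11^6 = -0.9595+0.2817i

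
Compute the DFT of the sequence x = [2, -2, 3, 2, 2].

X[k] = Σ(n=0 to 4) x[n] · ω_5^(nk)
where ω_5 = e^(-2πi/5)

Computing each X[k]:
X[0] = 7
X[1] = -2.0451+3.2164i
X[2] = 3.5451+3.3022i
X[3] = 3.5451-3.3022i
X[4] = -2.0451-3.2164i

X = [7, -2.0451+3.2164i, 3.5451+3.3022i, 3.5451-3.3022i, -2.0451-3.2164i]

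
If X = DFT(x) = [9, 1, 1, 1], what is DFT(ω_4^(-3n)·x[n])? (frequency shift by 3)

Modulation property: DFT(ω_4^(-3n)·x[n]) = X[(k-3) mod 4], so circularly shift X by 3 positions.

X[k-3] = [1, 1, 1, 9]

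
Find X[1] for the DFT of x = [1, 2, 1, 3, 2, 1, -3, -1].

X[1] = Σ(n=0 to 7) x[n] · ω_8^(1n) where ω_8 = e^(-2πi/8)
= (1)·ω_8^0 + (2)·ω_8^1 + (1)·ω_8^2 + (3)·ω_8^3 + (2)·ω_8^4 + (1)·ω_8^5 + (-3)·ω_8^6 + (-1)·ω_8^7

X[1] = -3.1213-7.5355i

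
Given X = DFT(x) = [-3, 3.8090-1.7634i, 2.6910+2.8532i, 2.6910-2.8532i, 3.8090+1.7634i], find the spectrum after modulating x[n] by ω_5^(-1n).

Modulation property: DFT(ω_5^(-1n)·x[n]) = X[(k-1) mod 5], so circularly shift X by 1 positions.

X[k-1] = [3.8090+1.7634i, -3, 3.8090-1.7634i, 2.6910+2.8532i, 2.6910-2.8532i]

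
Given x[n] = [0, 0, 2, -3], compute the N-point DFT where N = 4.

X[k] = Σ(n=0 to 3) x[n] · ω_4^(nk)
where ω_4 = e^(-2πi/4)

Computing each X[k]:
X[0] = -1
X[1] = -2-3i
X[2] = 5
X[3] = -2+3i

X = [-1, -2-3i, 5, -2+3i]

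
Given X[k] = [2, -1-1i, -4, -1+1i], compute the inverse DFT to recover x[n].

x[n] = (1/4) Σ(k=0 to 3) X[k] · e^(2πikn/4)

Computing each x[n]:
x[0] = -1
x[1] = 2
x[2] = 0
x[3] = 1

x = [-1, 2, 0, 1]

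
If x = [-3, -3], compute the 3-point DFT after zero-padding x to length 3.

Original 2-point DFT: [-6, 0]
Zero-padded 3-point DFT provides frequency interpolation.

DFT_3([x, 0, ...]) = [-6, -1.5000+2.5981i, -1.5000-2.5981i]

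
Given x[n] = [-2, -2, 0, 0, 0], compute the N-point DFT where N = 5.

X[k] = Σ(n=0 to 4) x[n] · ω_5^(nk)
where ω_5 = e^(-2πi/5)

Computing each X[k]:
X[0] = -4
X[1] = -2.6180+1.9021i
X[2] = -0.3820+1.1756i
X[3] = -0.3820-1.1756i
X[4] = -2.6180-1.9021i

X = [-4, -2.6180+1.9021i, -0.3820+1.1756i, -0.3820-1.1756i, -2.6180-1.9021i]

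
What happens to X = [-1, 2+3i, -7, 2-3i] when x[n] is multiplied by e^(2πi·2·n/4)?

Modulation property: DFT(ω_4^(-2n)·x[n]) = X[(k-2) mod 4], so circularly shift X by 2 positions.

X[k-2] = [-7, 2-3i, -1, 2+3i]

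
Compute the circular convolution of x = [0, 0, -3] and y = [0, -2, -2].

(x ⊛ y)[n] = Σ(m=0 to 2) x[m] · y[(n-m) mod 3]

Computing each output sample:
(x ⊛ y)[0] = 6
(x ⊛ y)[1] = 6
(x ⊛ y)[2] = 0

x ⊛ y = [6, 6, 0]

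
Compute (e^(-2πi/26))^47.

Since ω_26^26 = 1, powers reduce modulo 26.
47 mod 26 = 21
So ω_26^47 = ω_26^21 = e^(-2πi·21/26)

ω_26^47 = ω_26^21 = 0.3546+0.9350i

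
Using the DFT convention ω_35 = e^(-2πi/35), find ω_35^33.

ω_35^33 = e^(-2πi·33/35)
= cos(-2π·33/35) + i·sin(-2π·33/35)
= cos(-66π/35) + i·sin(-66π/35)

ω_35^33 = cos(-66π/35) + i·sin(-66π/35) = 0.9362+0.3514i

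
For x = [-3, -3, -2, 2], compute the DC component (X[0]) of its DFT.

X[0] = Σ(n=0 to 3) x[n] · ω_4^0 = Σ x[n]
= (-3) + (-3) + (-2) + (2)

X[0] = -6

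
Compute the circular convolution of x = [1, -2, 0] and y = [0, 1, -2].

(x ⊛ y)[n] = Σ(m=0 to 2) x[m] · y[(n-m) mod 3]

Computing each output sample:
(x ⊛ y)[0] = 4
(x ⊛ y)[1] = 1
(x ⊛ y)[2] = -4

x ⊛ y = [4, 1, -4]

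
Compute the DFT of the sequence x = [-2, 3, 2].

X[k] = Σ(n=0 to 2) x[n] · ω_3^(nk)
where ω_3 = e^(-2πi/3)

Computing each X[k]:
X[0] = 3
X[1] = -4.5000-0.8660i
X[2] = -4.5000+0.8660i

X = [3, -4.5000-0.8660i, -4.5000+0.8660i]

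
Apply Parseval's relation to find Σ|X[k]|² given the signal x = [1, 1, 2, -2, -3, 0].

Parseval: Σ|x[n]|² = (1/N)Σ|X[k]|², so Σ|X[k]|² = N·Σ|x[n]|² = 6·19.0000

Σ|X[k]|² = N·Σ|x[n]|² = 6·19.0000 = 114.0000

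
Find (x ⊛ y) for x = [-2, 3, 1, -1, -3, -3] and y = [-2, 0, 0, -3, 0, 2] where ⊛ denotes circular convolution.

(x ⊛ y)[n] = Σ(m=0 to 5) x[m] · y[(n-m) mod 6]

Computing each output sample:
(x ⊛ y)[0] = 13
(x ⊛ y)[1] = 5
(x ⊛ y)[2] = 5
(x ⊛ y)[3] = 2
(x ⊛ y)[4] = -9
(x ⊛ y)[5] = -1

x ⊛ y = [13, 5, 5, 2, -9, -1]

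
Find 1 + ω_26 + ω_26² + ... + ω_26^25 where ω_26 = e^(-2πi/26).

Sum of all nth roots of unity equals 0 for n > 1 (geometric series with r ≠ 1).

0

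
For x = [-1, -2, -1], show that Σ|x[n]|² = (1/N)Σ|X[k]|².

Time domain:
Σ|x[n]|² = |-1|² + |-2|² + |-1|² = 6.0000

Frequency domain:
(1/3)Σ|X[k]|² = (1/3)(|-4|² + |0.5000+0.8660i|² + |0.5000-0.8660i|²) = (1/3)·18.0000 = 6.0000

Both sides agree, confirming Parseval's theorem.

Σ|x[n]|² = (1/N)Σ|X[k]|² = 6.0000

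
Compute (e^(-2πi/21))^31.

Since ω_21^21 = 1, powers reduce modulo 21.
31 mod 21 = 10
So ω_21^31 = ω_21^10 = e^(-2πi·10/21)

ω_21^31 = ω_21^10 = -0.9888-0.1490i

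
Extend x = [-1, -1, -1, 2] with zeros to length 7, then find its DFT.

Original 4-point DFT: [-1, 3i, -3, -3i]
Zero-padded 7-point DFT provides frequency interpolation.

DFT_7([x, 0, ...]) = [-1, -3.2029+0.8890i, 1.3705+2.1047i, -1.1676-2.2978i, -1.1676+2.2978i, 1.3705-2.1047i, -3.2029-0.8890i]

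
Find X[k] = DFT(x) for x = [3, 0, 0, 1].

X[k] = Σ(n=0 to 3) x[n] · ω_4^(nk)
where ω_4 = e^(-2πi/4)

Computing each X[k]:
X[0] = 4
X[1] = 3+1i
X[2] = 2
X[3] = 3-1i

X = [4, 3+1i, 2, 3-1i]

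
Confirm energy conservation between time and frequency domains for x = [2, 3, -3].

Time domain:
Σ|x[n]|² = |2|² + |3|² + |-3|² = 22.0000

Frequency domain:
(1/3)Σ|X[k]|² = (1/3)(|2|² + |2.0000-5.1962i|² + |2.0000+5.1962i|²) = (1/3)·66.0000 = 22.0000

Both sides agree, confirming Parseval's theorem.

Σ|x[n]|² = (1/N)Σ|X[k]|² = 22.0000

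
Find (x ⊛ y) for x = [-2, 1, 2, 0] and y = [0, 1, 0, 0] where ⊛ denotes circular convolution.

(x ⊛ y)[n] = Σ(m=0 to 3) x[m] · y[(n-m) mod 4]

Computing each output sample:
(x ⊛ y)[0] = 0
(x ⊛ y)[1] = -2
(x ⊛ y)[2] = 1
(x ⊛ y)[3] = 2

x ⊛ y = [0, -2, 1, 2]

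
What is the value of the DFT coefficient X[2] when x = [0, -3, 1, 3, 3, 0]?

X[2] = Σ(n=0 to 5) x[n] · ω_6^(2n) where ω_6 = e^(-2πi/6)
= (0)·ω_6^0 + (-3)·ω_6^2 + (1)·ω_6^4 + (3)·ω_6^6 + (3)·ω_6^8 + (0)·ω_6^10

X[2] = 2.5000+0.8660i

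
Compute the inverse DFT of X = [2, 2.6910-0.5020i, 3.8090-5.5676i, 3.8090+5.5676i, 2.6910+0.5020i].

x[n] = (1/5) Σ(k=0 to 4) X[k] · e^(2πikn/5)

Computing each x[n]:
x[0] = 3
x[1] = 1
x[2] = -2
x[3] = 2
x[4] = -2

x = [3, 1, -2, 2, -2]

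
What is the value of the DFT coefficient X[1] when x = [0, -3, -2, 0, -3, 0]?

X[1] = Σ(n=0 to 5) x[n] · ω_6^(1n) where ω_6 = e^(-2πi/6)
= (0)·ω_6^0 + (-3)·ω_6^1 + (-2)·ω_6^2 + (0)·ω_6^3 + (-3)·ω_6^4 + (0)·ω_6^5

X[1] = 1.0000+1.7321i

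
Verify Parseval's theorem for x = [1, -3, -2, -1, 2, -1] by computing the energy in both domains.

Time domain:
Σ|x[n]|² = |1|² + |-3|² + |-2|² + |-1|² + |2|² + |-1|² = 20.0000

Frequency domain:
(1/6)Σ|X[k]|² = (1/6)(|-4|² + |5.1962i|² + |2.0000-1.7321i|² + |6|² + |2.0000+1.7321i|² + |-5.1962i|²) = (1/6)·120.0000 = 20.0000

Both sides agree, confirming Parseval's theorem.

Σ|x[n]|² = (1/N)Σ|X[k]|² = 20.0000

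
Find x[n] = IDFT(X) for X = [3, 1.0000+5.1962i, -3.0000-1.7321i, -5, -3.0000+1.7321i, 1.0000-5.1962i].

x[n] = (1/6) Σ(k=0 to 5) X[k] · e^(2πikn/6)

Computing each x[n]:
x[0] = -1
x[1] = 1
x[2] = -2
x[3] = 0
x[4] = 2
x[5] = 3

x = [-1, 1, -2, 0, 2, 3]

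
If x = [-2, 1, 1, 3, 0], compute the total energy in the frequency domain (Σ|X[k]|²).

Parseval: Σ|x[n]|² = (1/N)Σ|X[k]|², so Σ|X[k]|² = N·Σ|x[n]|² = 5·15.0000

Σ|X[k]|² = N·Σ|x[n]|² = 5·15.0000 = 75.0000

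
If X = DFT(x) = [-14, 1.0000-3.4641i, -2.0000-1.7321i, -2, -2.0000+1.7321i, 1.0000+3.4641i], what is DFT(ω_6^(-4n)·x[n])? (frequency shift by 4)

Modulation property: DFT(ω_6^(-4n)·x[n]) = X[(k-4) mod 6], so circularly shift X by 4 positions.

X[k-4] = [-2.0000-1.7321i, -2, -2.0000+1.7321i, 1.0000+3.4641i, -14, 1.0000-3.4641i]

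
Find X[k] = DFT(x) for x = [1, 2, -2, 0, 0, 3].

X[k] = Σ(n=0 to 5) x[n] · ω_6^(nk)
where ω_6 = e^(-2πi/6)

Computing each X[k]:
X[0] = 4
X[1] = 4.5000+2.5981i
X[2] = -0.5000-0.8660i
X[3] = -6
X[4] = -0.5000+0.8660i
X[5] = 4.5000-2.5981i

X = [4, 4.5000+2.5981i, -0.5000-0.8660i, -6, -0.5000+0.8660i, 4.5000-2.5981i]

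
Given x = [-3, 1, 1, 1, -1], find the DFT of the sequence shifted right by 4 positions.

Time shift by 4: X_shifted[k] = ω_5^(4k) · X[k]
Shifted x = [1, 1, 1, -1, -3]

DFT(x[n-4]) = [-1, 0.3820-4.9798i, 2.6180-0.4490i, 2.6180+0.4490i, 0.3820+4.9798i]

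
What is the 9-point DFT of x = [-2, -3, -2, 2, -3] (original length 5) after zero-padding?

Original 5-point DFT: [-8, -3.8541+2.3511i, 2.8541-3.8042i, 2.8541+3.8042i, -3.8541-2.3511i]
Zero-padded 9-point DFT provides frequency interpolation.

DFT_9([x, 0, ...]) = [-8, -2.8264+3.1920i, -3.9397+3.4422i, 4.0000+3.4641i, -2.2340-4.9460i, -2.2340+4.9460i, 4.0000-3.4641i, -3.9397-3.4422i, -2.8264-3.1920i]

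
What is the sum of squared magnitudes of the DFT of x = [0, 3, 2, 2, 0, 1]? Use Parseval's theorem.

Parseval: Σ|x[n]|² = (1/N)Σ|X[k]|², so Σ|X[k]|² = N·Σ|x[n]|² = 6·18.0000

Σ|X[k]|² = N·Σ|x[n]|² = 6·18.0000 = 108.0000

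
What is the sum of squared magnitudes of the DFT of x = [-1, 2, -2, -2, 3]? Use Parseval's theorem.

Parseval: Σ|x[n]|² = (1/N)Σ|X[k]|², so Σ|X[k]|² = N·Σ|x[n]|² = 5·22.0000

Σ|X[k]|² = N·Σ|x[n]|² = 5·22.0000 = 110.0000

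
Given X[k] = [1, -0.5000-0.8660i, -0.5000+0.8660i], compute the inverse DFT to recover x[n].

x[n] = (1/3) Σ(k=0 to 2) X[k] · e^(2πikn/3)

Computing each x[n]:
x[0] = 0
x[1] = 1
x[2] = 0

x = [0, 1, 0]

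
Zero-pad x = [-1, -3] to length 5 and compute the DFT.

Original 2-point DFT: [-4, 2]
Zero-padded 5-point DFT provides frequency interpolation.

DFT_5([x, 0, ...]) = [-4, -1.9271+2.8532i, 1.4271+1.7634i, 1.4271-1.7634i, -1.9271-2.8532i]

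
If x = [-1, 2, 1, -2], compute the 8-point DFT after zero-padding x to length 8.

Original 4-point DFT: [0, -2-4i, 0, -2+4i]
Zero-padded 8-point DFT provides frequency interpolation.

DFT_8([x, 0, ...]) = [0, 1.8284-1.0000i, -2-4i, -3.8284+1.0000i, 0, -3.8284-1.0000i, -2+4i, 1.8284+1.0000i]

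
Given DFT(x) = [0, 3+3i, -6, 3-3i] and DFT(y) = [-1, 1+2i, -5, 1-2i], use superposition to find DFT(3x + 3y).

By linearity: DFT(3x + 3y) = 3·DFT(x) + 3·DFT(y)
= 3·[0, 3+3i, -6, 3-3i] + 3·[-1, 1+2i, -5, 1-2i]

Computing element-wise:
Z[0] = 3·(0) + 3·(-1) = -3
Z[1] = 3·(3+3i) + 3·(1+2i) = 12+15i
Z[2] = 3·(-6) + 3·(-5) = -33
Z[3] = 3·(3-3i) + 3·(1-2i) = 12-15i

DFT(3x + 3y) = 3·X + 3·Y = [-3, 12+15i, -33, 12-15i]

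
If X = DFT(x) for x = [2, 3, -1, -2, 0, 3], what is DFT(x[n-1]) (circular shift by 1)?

Time shift by 1: X_shifted[k] = ω_6^(1k) · X[k]
Shifted x = [3, 2, 3, -1, -2, 0]

DFT(x[n-1]) = [5, 4.5000-6.0622i, 0.5000+2.5981i, 3, 0.5000-2.5981i, 4.5000+6.0622i]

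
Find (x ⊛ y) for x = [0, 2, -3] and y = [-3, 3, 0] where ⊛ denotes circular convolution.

(x ⊛ y)[n] = Σ(m=0 to 2) x[m] · y[(n-m) mod 3]

Computing each output sample:
(x ⊛ y)[0] = -9
(x ⊛ y)[1] = -6
(x ⊛ y)[2] = 15

x ⊛ y = [-9, -6, 15]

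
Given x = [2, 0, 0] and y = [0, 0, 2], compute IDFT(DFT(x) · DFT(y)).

(x ⊛ y)[n] = Σ(m=0 to 2) x[m] · y[(n-m) mod 3]

Computing each output sample:
(x ⊛ y)[0] = 0
(x ⊛ y)[1] = 0
(x ⊛ y)[2] = 4

x ⊛ y = [0, 0, 4]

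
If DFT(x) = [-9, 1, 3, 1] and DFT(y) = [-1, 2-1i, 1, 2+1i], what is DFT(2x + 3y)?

By linearity: DFT(2x + 3y) = 2·DFT(x) + 3·DFT(y)
= 2·[-9, 1, 3, 1] + 3·[-1, 2-1i, 1, 2+1i]

Computing element-wise:
Z[0] = 2·(-9) + 3·(-1) = -21
Z[1] = 2·(1) + 3·(2-1i) = 8-3i
Z[2] = 2·(3) + 3·(1) = 9
Z[3] = 2·(1) + 3·(2+1i) = 8+3i

DFT(2x + 3y) = 2·X + 3·Y = [-21, 8-3i, 9, 8+3i]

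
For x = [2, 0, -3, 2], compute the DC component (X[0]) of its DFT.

X[0] = Σ(n=0 to 3) x[n] · ω_4^0 = Σ x[n]
= (2) + (0) + (-3) + (2)

X[0] = 1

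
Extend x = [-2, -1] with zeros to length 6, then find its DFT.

Original 2-point DFT: [-3, -1]
Zero-padded 6-point DFT provides frequency interpolation.

DFT_6([x, 0, ...]) = [-3, -2.5000+0.8660i, -1.5000+0.8660i, -1, -1.5000-0.8660i, -2.5000-0.8660i]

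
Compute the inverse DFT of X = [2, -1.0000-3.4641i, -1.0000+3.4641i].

x[n] = (1/3) Σ(k=0 to 2) X[k] · e^(2πikn/3)

Computing each x[n]:
x[0] = 0
x[1] = 3
x[2] = -1

x = [0, 3, -1]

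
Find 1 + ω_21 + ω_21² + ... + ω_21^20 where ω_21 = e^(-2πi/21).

Sum of all nth roots of unity equals 0 for n > 1 (geometric series with r ≠ 1).

0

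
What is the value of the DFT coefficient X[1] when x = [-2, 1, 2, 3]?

X[1] = Σ(n=0 to 3) x[n] · ω_4^(1n) where ω_4 = e^(-2πi/4)
= (-2)·ω_4^0 + (1)·ω_4^1 + (2)·ω_4^2 + (3)·ω_4^3

X[1] = -4+2i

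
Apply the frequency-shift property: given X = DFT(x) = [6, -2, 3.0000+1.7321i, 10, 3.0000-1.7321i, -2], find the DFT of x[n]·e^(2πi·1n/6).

Modulation property: DFT(ω_6^(-1n)·x[n]) = X[(k-1) mod 6], so circularly shift X by 1 positions.

X[k-1] = [-2, 6, -2, 3.0000+1.7321i, 10, 3.0000-1.7321i]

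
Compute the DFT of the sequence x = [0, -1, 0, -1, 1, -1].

X[k] = Σ(n=0 to 5) x[n] · ω_6^(nk)
where ω_6 = e^(-2πi/6)

Computing each X[k]:
X[0] = -2
X[1] = -0.5000+0.8660i
X[2] = -0.5000-0.8660i
X[3] = 4
X[4] = -0.5000+0.8660i
X[5] = -0.5000-0.8660i

X = [-2, -0.5000+0.8660i, -0.5000-0.8660i, 4, -0.5000+0.8660i, -0.5000-0.8660i]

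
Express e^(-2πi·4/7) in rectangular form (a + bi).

ω_7^4 = e^(-2πi·4/7)
= cos(-2π·4/7) + i·sin(-2π·4/7)
= cos(-8π/7) + i·sin(-8π/7)

ω_7^4 = cos(-8π/7) + i·sin(-8π/7) = -0.9010+0.4339i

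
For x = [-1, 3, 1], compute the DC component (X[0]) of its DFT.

X[0] = Σ(n=0 to 2) x[n] · ω_3^0 = Σ x[n]
= (-1) + (3) + (1)

X[0] = 3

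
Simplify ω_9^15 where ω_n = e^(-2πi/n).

Since ω_9^9 = 1, powers reduce modulo 9.
15 mod 9 = 6
So ω_9^15 = ω_9^6 = e^(-2πi·6/9)

ω_9^15 = ω_9^6 = -0.5000+0.8660i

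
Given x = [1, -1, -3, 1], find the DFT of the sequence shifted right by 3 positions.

Time shift by 3: X_shifted[k] = ω_4^(3k) · X[k]
Shifted x = [-1, -3, 1, 1]

DFT(x[n-3]) = [-2, -2+4i, 2, -2-4i]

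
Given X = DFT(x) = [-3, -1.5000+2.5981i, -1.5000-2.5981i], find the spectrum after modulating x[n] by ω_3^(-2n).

Modulation property: DFT(ω_3^(-2n)·x[n]) = X[(k-2) mod 3], so circularly shift X by 2 positions.

X[k-2] = [-1.5000+2.5981i, -1.5000-2.5981i, -3]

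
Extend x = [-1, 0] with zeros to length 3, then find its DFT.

Original 2-point DFT: [-1, -1]
Zero-padded 3-point DFT provides frequency interpolation.

DFT_3([x, 0, ...]) = [-1, -1, -1]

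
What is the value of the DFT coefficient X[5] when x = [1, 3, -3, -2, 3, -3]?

X[5] = Σ(n=0 to 5) x[n] · ω_6^(5n) where ω_6 = e^(-2πi/6)
= (1)·ω_6^0 + (3)·ω_6^5 + (-3)·ω_6^10 + (-2)·ω_6^15 + (3)·ω_6^20 + (-3)·ω_6^25

X[5] = 3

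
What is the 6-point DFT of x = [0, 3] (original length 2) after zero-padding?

Original 2-point DFT: [3, -3]
Zero-padded 6-point DFT provides frequency interpolation.

DFT_6([x, 0, ...]) = [3, 1.5000-2.5981i, -1.5000-2.5981i, -3, -1.5000+2.5981i, 1.5000+2.5981i]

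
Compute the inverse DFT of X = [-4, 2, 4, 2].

x[n] = (1/4) Σ(k=0 to 3) X[k] · e^(2πikn/4)

Computing each x[n]:
x[0] = 1
x[1] = -2
x[2] = -1
x[3] = -2

x = [1, -2, -1, -2]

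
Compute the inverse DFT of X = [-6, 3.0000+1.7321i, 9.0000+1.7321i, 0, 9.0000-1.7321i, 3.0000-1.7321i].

x[n] = (1/6) Σ(k=0 to 5) X[k] · e^(2πikn/6)

Computing each x[n]:
x[0] = 3
x[1] = -3
x[2] = -3
x[3] = 1
x[4] = -3
x[5] = -1

x = [3, -3, -3, 1, -3, -1]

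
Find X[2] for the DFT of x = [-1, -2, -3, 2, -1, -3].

X[2] = Σ(n=0 to 5) x[n] · ω_6^(2n) where ω_6 = e^(-2πi/6)
= (-1)·ω_6^0 + (-2)·ω_6^2 + (-3)·ω_6^4 + (2)·ω_6^6 + (-1)·ω_6^8 + (-3)·ω_6^10

X[2] = 5.5000-2.5981i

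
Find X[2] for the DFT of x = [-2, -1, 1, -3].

X[2] = Σ(n=0 to 3) x[n] · ω_4^(2n) where ω_4 = e^(-2πi/4)
= (-2)·ω_4^0 + (-1)·ω_4^2 + (1)·ω_4^4 + (-3)·ω_4^6

X[2] = 3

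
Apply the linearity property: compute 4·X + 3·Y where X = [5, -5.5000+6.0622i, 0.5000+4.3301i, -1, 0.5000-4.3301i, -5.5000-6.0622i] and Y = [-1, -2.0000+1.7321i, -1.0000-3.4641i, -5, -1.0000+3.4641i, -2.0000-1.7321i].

By linearity: DFT(4x + 3y) = 4·DFT(x) + 3·DFT(y)
= 4·[5, -5.5000+6.0622i, 0.5000+4.3301i, -1, 0.5000-4.3301i, -5.5000-6.0622i] + 3·[-1, -2.0000+1.7321i, -1.0000-3.4641i, -5, -1.0000+3.4641i, -2.0000-1.7321i]

Computing element-wise:
Z[0] = 4·(5) + 3·(-1) = 17
Z[1] = 4·(-5.5000+6.0622i) + 3·(-2.0000+1.7321i) = -28.0000+29.4451i
Z[2] = 4·(0.5000+4.3301i) + 3·(-1.0000-3.4641i) = -1.0000+6.9281i
Z[3] = 4·(-1) + 3·(-5) = -19
Z[4] = 4·(0.5000-4.3301i) + 3·(-1.0000+3.4641i) = -1.0000-6.9281i
Z[5] = 4·(-5.5000-6.0622i) + 3·(-2.0000-1.7321i) = -28.0000-29.4451i

DFT(4x + 3y) = 4·X + 3·Y = [17, -28.0000+29.4451i, -1.0000+6.9281i, -19, -1.0000-6.9281i, -28.0000-29.4451i]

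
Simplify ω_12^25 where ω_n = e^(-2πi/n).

Since ω_12^12 = 1, powers reduce modulo 12.
25 mod 12 = 1
So ω_12^25 = ω_12^1 = e^(-2πi·1/12)

ω_12^25 = ω_12^1 = 0.8660-0.5000i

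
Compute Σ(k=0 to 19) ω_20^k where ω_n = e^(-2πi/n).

Sum of all nth roots of unity equals 0 for n > 1 (geometric series with r ≠ 1).

0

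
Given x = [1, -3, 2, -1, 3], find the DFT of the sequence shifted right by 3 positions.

Time shift by 3: X_shifted[k] = ω_5^(3k) · X[k]
Shifted x = [2, -1, 3, 1, -3]

DFT(x[n-3]) = [2, -2.4721-3.0777i, 6.4721+0.7265i, 6.4721-0.7265i, -2.4721+3.0777i]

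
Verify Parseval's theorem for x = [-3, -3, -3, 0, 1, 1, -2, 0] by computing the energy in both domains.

Time domain:
Σ|x[n]|² = |-3|² + |-3|² + |-3|² + |0|² + |1|² + |1|² + |-2|² + |0|² = 33.0000

Frequency domain:
(1/8)Σ|X[k]|² = (1/8)(|-9|² + |-6.8284+3.8284i|² + |3+2i|² + |-1.1716+1.8284i|² + |-5|² + |-1.1716-1.8284i|² + |3-2i|² + |-6.8284-3.8284i|²) = (1/8)·264.0000 = 33.0000

Both sides agree, confirming Parseval's theorem.

Σ|x[n]|² = (1/N)Σ|X[k]|² = 33.0000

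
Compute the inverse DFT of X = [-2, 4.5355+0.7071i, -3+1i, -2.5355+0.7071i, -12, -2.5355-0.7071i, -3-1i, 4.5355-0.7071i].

x[n] = (1/8) Σ(k=0 to 7) X[k] · e^(2πikn/8)

Computing each x[n]:
x[0] = -2
x[1] = 2
x[2] = -1
x[3] = 0
x[4] = -3
x[5] = 0
x[6] = -1
x[7] = 3

x = [-2, 2, -1, 0, -3, 0, -1, 3]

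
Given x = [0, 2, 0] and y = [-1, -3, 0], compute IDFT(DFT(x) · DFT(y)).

(x ⊛ y)[n] = Σ(m=0 to 2) x[m] · y[(n-m) mod 3]

Computing each output sample:
(x ⊛ y)[0] = 0
(x ⊛ y)[1] = -2
(x ⊛ y)[2] = -6

x ⊛ y = [0, -2, -6]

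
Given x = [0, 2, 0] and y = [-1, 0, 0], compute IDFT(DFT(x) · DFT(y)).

(x ⊛ y)[n] = Σ(m=0 to 2) x[m] · y[(n-m) mod 3]

Computing each output sample:
(x ⊛ y)[0] = 0
(x ⊛ y)[1] = -2
(x ⊛ y)[2] = 0

x ⊛ y = [0, -2, 0]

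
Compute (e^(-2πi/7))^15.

Since ω_7^7 = 1, powers reduce modulo 7.
15 mod 7 = 1
So ω_7^15 = ω_7^1 = e^(-2πi·1/7)

ω_7^15 = ω_7^1 = 0.6235-0.7818i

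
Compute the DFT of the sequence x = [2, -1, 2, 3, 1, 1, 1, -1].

X[k] = Σ(n=0 to 7) x[n] · ω_8^(nk)
where ω_8 = e^(-2πi/8)

Computing each X[k]:
X[0] = 8
X[1] = -3.2426-2.4142i
X[2] = 2i
X[3] = 5.2426-0.4142i
X[4] = 4
X[5] = 5.2426+0.4142i
X[6] = -2i
X[7] = -3.2426+2.4142i

X = [8, -3.2426-2.4142i, 2i, 5.2426-0.4142i, 4, 5.2426+0.4142i, -2i, -3.2426+2.4142i]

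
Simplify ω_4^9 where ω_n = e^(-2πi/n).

Since ω_4^4 = 1, powers reduce modulo 4.
9 mod 4 = 1
So ω_4^9 = ω_4^1 = e^(-2πi·1/4)

ω_4^9 = ω_4^1 = -1i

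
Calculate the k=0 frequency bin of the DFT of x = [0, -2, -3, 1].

X[0] = Σ(n=0 to 3) x[n] · ω_4^0 = Σ x[n]
= (0) + (-2) + (-3) + (1)

X[0] = -4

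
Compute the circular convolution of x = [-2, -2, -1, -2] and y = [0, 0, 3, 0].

(x ⊛ y)[n] = Σ(m=0 to 3) x[m] · y[(n-m) mod 4]

Computing each output sample:
(x ⊛ y)[0] = -3
(x ⊛ y)[1] = -6
(x ⊛ y)[2] = -6
(x ⊛ y)[3] = -6

x ⊛ y = [-3, -6, -6, -6]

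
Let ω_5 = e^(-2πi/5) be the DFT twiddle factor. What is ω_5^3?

ω_5^3 = e^(-2πi·3/5)
= cos(-2π·3/5) + i·sin(-2π·3/5)
= cos(-6π/5) + i·sin(-6π/5)

ω_5^3 = cos(-6π/5) + i·sin(-6π/5) = -0.8090+0.5878i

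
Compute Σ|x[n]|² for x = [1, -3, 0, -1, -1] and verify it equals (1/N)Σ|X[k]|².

Time domain:
Σ|x[n]|² = |1|² + |-3|² + |0|² + |-1|² + |-1|² = 12.0000

Frequency domain:
(1/5)Σ|X[k]|² = (1/5)(|-4|² + |0.5729+1.3143i|² + |3.9271+2.1266i|² + |3.9271-2.1266i|² + |0.5729-1.3143i|²) = (1/5)·60.0000 = 12.0000

Both sides agree, confirming Parseval's theorem.

Σ|x[n]|² = (1/N)Σ|X[k]|² = 12.0000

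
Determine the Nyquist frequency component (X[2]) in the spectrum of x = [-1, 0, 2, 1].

X[2] = Σ(n=0 to 3) x[n] · ω_4^(2n) where ω_4 = e^(-2πi/4)
= (-1)·ω_4^0 + (0)·ω_4^2 + (2)·ω_4^4 + (1)·ω_4^6

X[2] = 0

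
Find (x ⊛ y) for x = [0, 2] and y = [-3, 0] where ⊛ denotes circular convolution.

(x ⊛ y)[n] = Σ(m=0 to 1) x[m] · y[(n-m) mod 2]

Computing each output sample:
(x ⊛ y)[0] = 0
(x ⊛ y)[1] = -6

x ⊛ y = [0, -6]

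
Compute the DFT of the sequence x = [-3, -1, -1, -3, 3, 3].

X[k] = Σ(n=0 to 5) x[n] · ω_6^(nk)
where ω_6 = e^(-2πi/6)

Computing each X[k]:
X[0] = -2
X[1] = 6.9282i
X[2] = -8
X[3] = 0
X[4] = -8
X[5] = -6.9282i

X = [-2, 6.9282i, -8, 0, -8, -6.9282i]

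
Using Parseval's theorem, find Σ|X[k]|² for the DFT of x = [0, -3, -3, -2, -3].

Parseval: Σ|x[n]|² = (1/N)Σ|X[k]|², so Σ|X[k]|² = N·Σ|x[n]|² = 5·31.0000

Σ|X[k]|² = N·Σ|x[n]|² = 5·31.0000 = 155.0000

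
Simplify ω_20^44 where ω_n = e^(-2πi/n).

Since ω_20^20 = 1, powers reduce modulo 20.
44 mod 20 = 4
So ω_20^44 = ω_20^4 = e^(-2πi·4/20)

ω_20^44 = ω_20^4 = 0.3090-0.9511i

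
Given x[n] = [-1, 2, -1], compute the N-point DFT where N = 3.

X[k] = Σ(n=0 to 2) x[n] · ω_3^(nk)
where ω_3 = e^(-2πi/3)

Computing each X[k]:
X[0] = 0
X[1] = -1.5000-2.5981i
X[2] = -1.5000+2.5981i

X = [0, -1.5000-2.5981i, -1.5000+2.5981i]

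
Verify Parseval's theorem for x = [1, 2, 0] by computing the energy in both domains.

Time domain:
Σ|x[n]|² = |1|² + |2|² + |0|² = 5.0000

Frequency domain:
(1/3)Σ|X[k]|² = (1/3)(|3|² + |-1.7321i|² + |1.7321i|²) = (1/3)·15.0000 = 5.0000

Both sides agree, confirming Parseval's theorem.

Σ|x[n]|² = (1/N)Σ|X[k]|² = 5.0000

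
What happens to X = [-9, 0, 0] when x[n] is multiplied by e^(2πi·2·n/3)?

Modulation property: DFT(ω_3^(-2n)·x[n]) = X[(k-2) mod 3], so circularly shift X by 2 positions.

X[k-2] = [0, 0, -9]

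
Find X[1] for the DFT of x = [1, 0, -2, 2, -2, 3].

X[1] = Σ(n=0 to 5) x[n] · ω_6^(1n) where ω_6 = e^(-2πi/6)
= (1)·ω_6^0 + (0)·ω_6^1 + (-2)·ω_6^2 + (2)·ω_6^3 + (-2)·ω_6^4 + (3)·ω_6^5

X[1] = 2.5000+2.5981i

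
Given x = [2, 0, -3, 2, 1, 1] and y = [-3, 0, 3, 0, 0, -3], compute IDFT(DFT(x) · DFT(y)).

(x ⊛ y)[n] = Σ(m=0 to 5) x[m] · y[(n-m) mod 6]

Computing each output sample:
(x ⊛ y)[0] = -3
(x ⊛ y)[1] = 12
(x ⊛ y)[2] = 9
(x ⊛ y)[3] = -9
(x ⊛ y)[4] = -15
(x ⊛ y)[5] = -3

x ⊛ y = [-3, 12, 9, -9, -15, -3]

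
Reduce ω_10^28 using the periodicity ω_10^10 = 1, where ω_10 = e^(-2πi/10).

Since ω_10^10 = 1, powers reduce modulo 10.
28 mod 10 = 8
So ω_10^28 = ω_10^8 = e^(-2πi·8/10)

ω_10^28 = ω_10^8 = 0.3090+0.9511i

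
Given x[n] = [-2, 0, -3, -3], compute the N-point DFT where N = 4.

X[k] = Σ(n=0 to 3) x[n] · ω_4^(nk)
where ω_4 = e^(-2πi/4)

Computing each X[k]:
X[0] = -8
X[1] = 1-3i
X[2] = -2
X[3] = 1+3i

X = [-8, 1-3i, -2, 1+3i]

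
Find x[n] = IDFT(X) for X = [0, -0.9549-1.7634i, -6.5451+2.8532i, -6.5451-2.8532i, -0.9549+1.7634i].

x[n] = (1/5) Σ(k=0 to 4) X[k] · e^(2πikn/5)

Computing each x[n]:
x[0] = -3
x[1] = 2
x[2] = 1
x[3] = -2
x[4] = 2

x = [-3, 2, 1, -2, 2]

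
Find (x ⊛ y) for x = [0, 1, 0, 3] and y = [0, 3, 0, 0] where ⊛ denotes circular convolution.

(x ⊛ y)[n] = Σ(m=0 to 3) x[m] · y[(n-m) mod 4]

Computing each output sample:
(x ⊛ y)[0] = 9
(x ⊛ y)[1] = 0
(x ⊛ y)[2] = 3
(x ⊛ y)[3] = 0

x ⊛ y = [9, 0, 3, 0]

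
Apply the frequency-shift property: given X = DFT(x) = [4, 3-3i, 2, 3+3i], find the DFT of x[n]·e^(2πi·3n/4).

Modulation property: DFT(ω_4^(-3n)·x[n]) = X[(k-3) mod 4], so circularly shift X by 3 positions.

X[k-3] = [3-3i, 2, 3+3i, 4]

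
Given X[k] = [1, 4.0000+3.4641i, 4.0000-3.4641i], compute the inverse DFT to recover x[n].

x[n] = (1/3) Σ(k=0 to 2) X[k] · e^(2πikn/3)

Computing each x[n]:
x[0] = 3
x[1] = -3
x[2] = 1

x = [3, -3, 1]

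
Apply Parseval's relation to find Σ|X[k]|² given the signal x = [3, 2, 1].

Parseval: Σ|x[n]|² = (1/N)Σ|X[k]|², so Σ|X[k]|² = N·Σ|x[n]|² = 3·14.0000

Σ|X[k]|² = N·Σ|x[n]|² = 3·14.0000 = 42.0000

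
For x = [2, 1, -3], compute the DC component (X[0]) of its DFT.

X[0] = Σ(n=0 to 2) x[n] · ω_3^0 = Σ x[n]
= (2) + (1) + (-3)

X[0] = 0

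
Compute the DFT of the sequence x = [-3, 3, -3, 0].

X[k] = Σ(n=0 to 3) x[n] · ω_4^(nk)
where ω_4 = e^(-2πi/4)

Computing each X[k]:
X[0] = -3
X[1] = -3i
X[2] = -9
X[3] = 3i

X = [-3, -3i, -9, 3i]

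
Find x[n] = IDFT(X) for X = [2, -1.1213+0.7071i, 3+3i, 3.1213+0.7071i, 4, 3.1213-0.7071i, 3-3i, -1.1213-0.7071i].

x[n] = (1/8) Σ(k=0 to 7) X[k] · e^(2πikn/8)

Computing each x[n]:
x[0] = 2
x[1] = -2
x[2] = 0
x[3] = 1
x[4] = 1
x[5] = 0
x[6] = 0
x[7] = 0

x = [2, -2, 0, 1, 1, 0, 0, 0]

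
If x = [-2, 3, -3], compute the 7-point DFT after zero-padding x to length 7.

Original 3-point DFT: [-2, -2.0000-5.1962i, -2.0000+5.1962i]
Zero-padded 7-point DFT provides frequency interpolation.

DFT_7([x, 0, ...]) = [-2, 0.5380+0.5793i, 0.0353-4.2264i, -6.5734-3.6471i, -6.5734+3.6471i, 0.0353+4.2264i, 0.5380-0.5793i]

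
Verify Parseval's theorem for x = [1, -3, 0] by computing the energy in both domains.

Time domain:
Σ|x[n]|² = |1|² + |-3|² + |0|² = 10.0000

Frequency domain:
(1/3)Σ|X[k]|² = (1/3)(|-2|² + |2.5000+2.5981i|² + |2.5000-2.5981i|²) = (1/3)·30.0000 = 10.0000

Both sides agree, confirming Parseval's theorem.

Σ|x[n]|² = (1/N)Σ|X[k]|² = 10.0000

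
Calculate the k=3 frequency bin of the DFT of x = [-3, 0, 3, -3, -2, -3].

X[3] = Σ(n=0 to 5) x[n] · ω_6^(3n) where ω_6 = e^(-2πi/6)
= (-3)·ω_6^0 + (0)·ω_6^3 + (3)·ω_6^6 + (-3)·ω_6^9 + (-2)·ω_6^12 + (-3)·ω_6^15

X[3] = 4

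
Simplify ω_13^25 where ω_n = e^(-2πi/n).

Since ω_13^13 = 1, powers reduce modulo 13.
25 mod 13 = 12
So ω_13^25 = ω_13^12 = e^(-2πi·12/13)

ω_13^25 = ω_13^12 = 0.8855+0.4647i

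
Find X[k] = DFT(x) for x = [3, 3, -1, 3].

X[k] = Σ(n=0 to 3) x[n] · ω_4^(nk)
where ω_4 = e^(-2πi/4)

Computing each X[k]:
X[0] = 8
X[1] = 4
X[2] = -4
X[3] = 4

X = [8, 4, -4, 4]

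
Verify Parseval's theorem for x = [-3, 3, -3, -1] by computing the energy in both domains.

Time domain:
Σ|x[n]|² = |-3|² + |3|² + |-3|² + |-1|² = 28.0000

Frequency domain:
(1/4)Σ|X[k]|² = (1/4)(|-4|² + |-4i|² + |-8|² + |4i|²) = (1/4)·112.0000 = 28.0000

Both sides agree, confirming Parseval's theorem.

Σ|x[n]|² = (1/N)Σ|X[k]|² = 28.0000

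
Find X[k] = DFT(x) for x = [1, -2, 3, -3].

X[k] = Σ(n=0 to 3) x[n] · ω_4^(nk)
where ω_4 = e^(-2πi/4)

Computing each X[k]:
X[0] = -1
X[1] = -2-1i
X[2] = 9
X[3] = -2+1i

X = [-1, -2-1i, 9, -2+1i]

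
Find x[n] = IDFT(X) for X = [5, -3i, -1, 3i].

x[n] = (1/4) Σ(k=0 to 3) X[k] · e^(2πikn/4)

Computing each x[n]:
x[0] = 1
x[1] = 3
x[2] = 1
x[3] = 0

x = [1, 3, 1, 0]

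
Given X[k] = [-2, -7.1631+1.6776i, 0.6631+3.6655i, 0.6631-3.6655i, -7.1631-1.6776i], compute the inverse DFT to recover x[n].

x[n] = (1/5) Σ(k=0 to 4) X[k] · e^(2πikn/5)

Computing each x[n]:
x[0] = -3
x[1] = -3
x[2] = 3
x[3] = 1
x[4] = 0

x = [-3, -3, 3, 1, 0]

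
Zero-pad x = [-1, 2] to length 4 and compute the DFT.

Original 2-point DFT: [1, -3]
Zero-padded 4-point DFT provides frequency interpolation.

DFT_4([x, 0, ...]) = [1, -1-2i, -3, -1+2i]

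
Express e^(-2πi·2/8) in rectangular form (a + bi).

ω_8^2 = e^(-2πi·2/8)
= cos(-2π·2/8) + i·sin(-2π·2/8)
= cos(-4π/8) + i·sin(-4π/8)

ω_8^2 = cos(-4π/8) + i·sin(-4π/8) = -1i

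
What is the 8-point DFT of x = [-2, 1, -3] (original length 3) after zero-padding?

Original 3-point DFT: [-4, -1.0000-3.4641i, -1.0000+3.4641i]
Zero-padded 8-point DFT provides frequency interpolation.

DFT_8([x, 0, ...]) = [-4, -1.2929+2.2929i, 1-1i, -2.7071-3.7071i, -6, -2.7071+3.7071i, 1+1i, -1.2929-2.2929i]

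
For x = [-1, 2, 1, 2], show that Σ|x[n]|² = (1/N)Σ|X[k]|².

Time domain:
Σ|x[n]|² = |-1|² + |2|² + |1|² + |2|² = 10.0000

Frequency domain:
(1/4)Σ|X[k]|² = (1/4)(|4|² + |-2|² + |-4|² + |-2|²) = (1/4)·40.0000 = 10.0000

Both sides agree, confirming Parseval's theorem.

Σ|x[n]|² = (1/N)Σ|X[k]|² = 10.0000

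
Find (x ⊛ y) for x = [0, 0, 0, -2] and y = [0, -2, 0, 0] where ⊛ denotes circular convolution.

(x ⊛ y)[n] = Σ(m=0 to 3) x[m] · y[(n-m) mod 4]

Computing each output sample:
(x ⊛ y)[0] = 4
(x ⊛ y)[1] = 0
(x ⊛ y)[2] = 0
(x ⊛ y)[3] = 0

x ⊛ y = [4, 0, 0, 0]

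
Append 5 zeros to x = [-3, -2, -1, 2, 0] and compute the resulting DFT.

Original 5-point DFT: [-4, -4.4271+3.6655i, -1.0729-1.6776i, -1.0729+1.6776i, -4.4271-3.6655i]
Zero-padded 10-point DFT provides frequency interpolation.

DFT_10([x, 0, ...]) = [-4, -5.5451+0.2245i, -4.4271+3.6655i, 0.0451+2.4899i, -1.0729-1.6776i, -4, -1.0729+1.6776i, 0.0451-2.4899i, -4.4271-3.6655i, -5.5451-0.2245i]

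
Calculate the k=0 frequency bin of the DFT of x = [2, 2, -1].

X[0] = Σ(n=0 to 2) x[n] · ω_3^0 = Σ x[n]
= (2) + (2) + (-1)

X[0] = 3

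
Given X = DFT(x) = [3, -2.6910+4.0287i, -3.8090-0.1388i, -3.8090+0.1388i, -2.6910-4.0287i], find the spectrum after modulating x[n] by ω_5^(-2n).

Modulation property: DFT(ω_5^(-2n)·x[n]) = X[(k-2) mod 5], so circularly shift X by 2 positions.

X[k-2] = [-3.8090+0.1388i, -2.6910-4.0287i, 3, -2.6910+4.0287i, -3.8090-0.1388i]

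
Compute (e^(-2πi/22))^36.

Since ω_22^22 = 1, powers reduce modulo 22.
36 mod 22 = 14
So ω_22^36 = ω_22^14 = e^(-2πi·14/22)

ω_22^36 = ω_22^14 = -0.6549+0.7557i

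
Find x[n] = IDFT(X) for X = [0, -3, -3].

x[n] = (1/3) Σ(k=0 to 2) X[k] · e^(2πikn/3)

Computing each x[n]:
x[0] = -2
x[1] = 1
x[2] = 1

x = [-2, 1, 1]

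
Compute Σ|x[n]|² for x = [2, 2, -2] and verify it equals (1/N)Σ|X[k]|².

Time domain:
Σ|x[n]|² = |2|² + |2|² + |-2|² = 12.0000

Frequency domain:
(1/3)Σ|X[k]|² = (1/3)(|2|² + |2.0000-3.4641i|² + |2.0000+3.4641i|²) = (1/3)·36.0000 = 12.0000

Both sides agree, confirming Parseval's theorem.

Σ|x[n]|² = (1/N)Σ|X[k]|² = 12.0000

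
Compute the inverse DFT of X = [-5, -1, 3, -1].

x[n] = (1/4) Σ(k=0 to 3) X[k] · e^(2πikn/4)

Computing each x[n]:
x[0] = -1
x[1] = -2
x[2] = 0
x[3] = -2

x = [-1, -2, 0, -2]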